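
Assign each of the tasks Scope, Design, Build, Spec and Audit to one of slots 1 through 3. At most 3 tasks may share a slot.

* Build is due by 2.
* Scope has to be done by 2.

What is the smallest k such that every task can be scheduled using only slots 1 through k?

With at most 3 per slot and 5 tasks, at least 2 slots are needed.
2 works (last occupied slot: 2): for example Build -> 1, Spec -> 2, Design -> 1, Scope -> 1, Audit -> 2.

2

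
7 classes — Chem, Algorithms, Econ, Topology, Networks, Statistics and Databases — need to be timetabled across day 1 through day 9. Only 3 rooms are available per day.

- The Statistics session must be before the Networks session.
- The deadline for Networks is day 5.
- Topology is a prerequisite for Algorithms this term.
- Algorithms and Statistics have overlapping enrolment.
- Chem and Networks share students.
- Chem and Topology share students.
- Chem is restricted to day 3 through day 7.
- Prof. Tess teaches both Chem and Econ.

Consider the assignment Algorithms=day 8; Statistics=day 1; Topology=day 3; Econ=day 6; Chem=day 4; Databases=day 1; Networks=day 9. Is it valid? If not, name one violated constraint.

The deadline for Networks is day 5 — violated.
Algorithms and Statistics have overlapping enrolment — holds.
Prof. Tess teaches both Chem and Econ — holds.
Only 3 rooms are available per day — holds.
The Statistics session must be before the Networks session — holds.
Chem is restricted to day 3 through day 7 — holds.
Topology is a prerequisite for Algorithms this term — holds.
Chem and Topology share students — holds.
Chem and Networks share students — holds.

Invalid. The deadline for Networks is day 5.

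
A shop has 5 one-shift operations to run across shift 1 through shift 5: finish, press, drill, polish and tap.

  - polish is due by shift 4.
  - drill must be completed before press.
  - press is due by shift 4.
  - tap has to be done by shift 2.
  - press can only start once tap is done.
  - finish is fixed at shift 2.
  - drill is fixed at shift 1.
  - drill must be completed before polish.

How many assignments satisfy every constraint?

Splitting on press: it can be shift 2 (3), shift 3 (6), shift 4 (6). Listing each branch's schedules as (finish, drill, polish, tap) by shift number:
press=shift 2: (2,1,2,1) (2,1,3,1) (2,1,4,1) — 3.
press=shift 3: (2,1,2,1) (2,1,2,2) (2,1,3,1) (2,1,3,2) (2,1,4,1) (2,1,4,2) — 6.
press=shift 4: (2,1,2,1) (2,1,2,2) (2,1,3,1) (2,1,3,2) (2,1,4,1) (2,1,4,2) — 6.
Summing: 3 + 6 + 6 = 15.

15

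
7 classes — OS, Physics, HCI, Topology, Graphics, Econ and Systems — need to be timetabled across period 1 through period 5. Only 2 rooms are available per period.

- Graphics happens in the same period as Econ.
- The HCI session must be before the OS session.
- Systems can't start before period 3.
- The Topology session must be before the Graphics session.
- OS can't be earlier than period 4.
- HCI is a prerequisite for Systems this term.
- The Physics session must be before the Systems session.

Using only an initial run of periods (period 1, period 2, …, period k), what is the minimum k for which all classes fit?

4 periods

The precedence chain requires at least 2 distinct periods.
With at most 2 per period and 7 classes, at least 4 periods are needed.
OS can't be placed before period 4, so the schedule must run through at least period 4.
4 works (last occupied period: period 4): for example Physics=period 1, Graphics=period 3, Econ=period 3, Systems=period 4, HCI=period 1, Topology=period 2, OS=period 4.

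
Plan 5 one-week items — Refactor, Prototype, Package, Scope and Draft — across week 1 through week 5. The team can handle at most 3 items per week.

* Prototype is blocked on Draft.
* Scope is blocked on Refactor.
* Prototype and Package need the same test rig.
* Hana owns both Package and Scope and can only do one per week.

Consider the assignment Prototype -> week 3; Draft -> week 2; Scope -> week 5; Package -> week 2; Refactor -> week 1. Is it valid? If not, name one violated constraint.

Valid

Hana owns both Package and Scope and can only do one per week — holds.
Prototype is blocked on Draft — holds.
Prototype and Package need the same test rig — holds.
Scope is blocked on Refactor — holds.
The team can handle at most 3 items per week — holds.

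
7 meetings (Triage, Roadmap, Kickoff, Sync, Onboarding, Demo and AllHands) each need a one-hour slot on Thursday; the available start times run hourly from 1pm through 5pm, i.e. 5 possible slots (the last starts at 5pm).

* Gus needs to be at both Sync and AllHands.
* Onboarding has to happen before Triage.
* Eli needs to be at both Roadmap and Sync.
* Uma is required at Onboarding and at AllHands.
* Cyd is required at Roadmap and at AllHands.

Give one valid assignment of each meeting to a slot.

Sync in 2pm; Kickoff in 1pm; Roadmap in 1pm; Onboarding in 1pm; Demo in 1pm; Triage in 2pm; AllHands in 3pm

Checking: Onboarding(1pm) before Triage(2pm); Roadmap(1pm) != Sync(2pm); Roadmap(1pm) != AllHands(3pm); Sync(2pm) != AllHands(3pm); Onboarding(1pm) != AllHands(3pm).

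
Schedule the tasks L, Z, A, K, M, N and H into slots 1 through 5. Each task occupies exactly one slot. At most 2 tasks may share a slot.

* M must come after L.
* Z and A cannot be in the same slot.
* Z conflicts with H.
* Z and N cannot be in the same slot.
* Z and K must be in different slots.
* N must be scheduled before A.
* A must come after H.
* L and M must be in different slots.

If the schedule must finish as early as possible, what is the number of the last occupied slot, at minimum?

4

The precedence chain requires at least 2 distinct slots.
With at most 2 per slot and 7 tasks, at least 4 slots are needed.
4 works (last occupied slot: 4): for example Z -> 3, N -> 1, M -> 3, A -> 2, H -> 1, L -> 2, K -> 4.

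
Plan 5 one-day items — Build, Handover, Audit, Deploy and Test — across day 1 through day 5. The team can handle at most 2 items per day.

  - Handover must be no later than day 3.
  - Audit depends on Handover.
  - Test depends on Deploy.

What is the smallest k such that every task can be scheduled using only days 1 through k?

3

The precedence chain requires at least 2 distinct days.
With at most 2 per day and 5 tasks, at least 3 days are needed.
3 works (last occupied day: day 3): for example Audit -> day 2, Build -> day 3, Test -> day 2, Handover -> day 1, Deploy -> day 1.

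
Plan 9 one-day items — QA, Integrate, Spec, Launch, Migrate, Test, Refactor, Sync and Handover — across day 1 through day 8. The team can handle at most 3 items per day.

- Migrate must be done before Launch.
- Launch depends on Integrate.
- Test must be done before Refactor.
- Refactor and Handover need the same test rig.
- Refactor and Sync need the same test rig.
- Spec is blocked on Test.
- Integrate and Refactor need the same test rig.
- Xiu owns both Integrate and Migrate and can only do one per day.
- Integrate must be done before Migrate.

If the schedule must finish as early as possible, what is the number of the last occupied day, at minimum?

The precedence chain requires at least 3 distinct days.
With at most 3 per day and 9 tasks, at least 3 days are needed.
3 works (last occupied day: day 3): for example Sync -> day 3, Migrate -> day 2, Launch -> day 3, Handover -> day 3, QA -> day 1, Refactor -> day 2, Spec -> day 2, Test -> day 1, Integrate -> day 1.

day 3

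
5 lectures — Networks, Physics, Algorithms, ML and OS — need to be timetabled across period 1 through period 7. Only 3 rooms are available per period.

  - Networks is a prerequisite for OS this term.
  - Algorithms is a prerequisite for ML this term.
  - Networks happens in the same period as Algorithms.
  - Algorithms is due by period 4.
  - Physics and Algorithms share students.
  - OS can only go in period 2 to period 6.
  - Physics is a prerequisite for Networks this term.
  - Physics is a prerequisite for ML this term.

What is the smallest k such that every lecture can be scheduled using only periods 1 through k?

3 periods

The precedence chain requires at least 3 distinct periods.
With at most 3 per period and 5 lectures, at least 2 periods are needed.
3 works (last occupied period: period 3): for example Networks=period 2; OS=period 3; Physics=period 1; ML=period 3; Algorithms=period 2.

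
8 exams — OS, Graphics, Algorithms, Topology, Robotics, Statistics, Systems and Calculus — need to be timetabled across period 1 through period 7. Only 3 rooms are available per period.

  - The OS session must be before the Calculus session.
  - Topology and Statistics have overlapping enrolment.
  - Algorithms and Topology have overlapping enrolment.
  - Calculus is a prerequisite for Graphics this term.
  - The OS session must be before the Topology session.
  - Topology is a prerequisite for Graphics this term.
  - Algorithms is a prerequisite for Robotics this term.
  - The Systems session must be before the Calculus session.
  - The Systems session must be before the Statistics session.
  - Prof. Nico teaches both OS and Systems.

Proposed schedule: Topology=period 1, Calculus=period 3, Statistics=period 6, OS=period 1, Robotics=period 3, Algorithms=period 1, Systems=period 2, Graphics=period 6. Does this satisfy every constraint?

Only 3 rooms are available per period — holds.
Topology and Statistics have overlapping enrolment — holds.
Algorithms is a prerequisite for Robotics this term — holds.
Calculus is a prerequisite for Graphics this term — holds.
Algorithms and Topology have overlapping enrolment — violated.
Prof. Nico teaches both OS and Systems — holds.
The OS session must be before the Calculus session — holds.
The Systems session must be before the Calculus session — holds.
Topology is a prerequisite for Graphics this term — holds.
The Systems session must be before the Statistics session — holds.
The OS session must be before the Topology session — violated.

No. Algorithms and Topology have overlapping enrolment is not satisfied.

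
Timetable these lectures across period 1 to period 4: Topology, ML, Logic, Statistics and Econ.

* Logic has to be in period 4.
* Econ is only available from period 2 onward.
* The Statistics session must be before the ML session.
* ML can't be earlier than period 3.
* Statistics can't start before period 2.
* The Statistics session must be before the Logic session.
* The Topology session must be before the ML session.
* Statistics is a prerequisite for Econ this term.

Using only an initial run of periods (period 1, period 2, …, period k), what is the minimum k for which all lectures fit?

4

The precedence chain requires at least 2 distinct periods.
Logic can't be placed before period 4, so the schedule must run through at least period 4.
4 works (last occupied period: period 4): for example Topology -> period 1, Logic -> period 4, ML -> period 3, Statistics -> period 2, Econ -> period 3.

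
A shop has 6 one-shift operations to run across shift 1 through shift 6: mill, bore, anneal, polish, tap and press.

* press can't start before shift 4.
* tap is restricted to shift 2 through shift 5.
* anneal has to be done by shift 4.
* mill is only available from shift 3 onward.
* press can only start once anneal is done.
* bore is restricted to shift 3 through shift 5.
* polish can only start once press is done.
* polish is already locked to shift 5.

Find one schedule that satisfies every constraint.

polish in shift 5, anneal in shift 1, mill in shift 3, tap in shift 2, bore in shift 3, press in shift 4

Checking: anneal(shift 1) before press(shift 4); press(shift 4) before polish(shift 5); anneal=shift 1 in [shift 1,shift 4]; mill=shift 3 in [shift 3,shift 6]; press=shift 4 in [shift 4,shift 6]; polish=shift 5 in [shift 5,shift 5]; bore=shift 3 in [shift 3,shift 5]; tap=shift 2 in [shift 2,shift 5].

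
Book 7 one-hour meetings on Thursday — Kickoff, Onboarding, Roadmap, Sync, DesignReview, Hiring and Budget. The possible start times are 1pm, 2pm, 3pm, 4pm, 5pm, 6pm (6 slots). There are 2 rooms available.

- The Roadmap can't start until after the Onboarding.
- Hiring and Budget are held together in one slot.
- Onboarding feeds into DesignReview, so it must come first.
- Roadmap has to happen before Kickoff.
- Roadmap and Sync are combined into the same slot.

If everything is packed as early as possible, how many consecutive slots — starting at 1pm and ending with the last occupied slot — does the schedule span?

The precedence chain requires at least 3 distinct slots.
With at most 2 per slot and 7 meetings, at least 4 slots are needed.
4 works (last occupied slot: 4pm): for example Kickoff=3pm, DesignReview=3pm, Roadmap=2pm, Sync=2pm, Onboarding=1pm, Budget=4pm, Hiring=4pm.

4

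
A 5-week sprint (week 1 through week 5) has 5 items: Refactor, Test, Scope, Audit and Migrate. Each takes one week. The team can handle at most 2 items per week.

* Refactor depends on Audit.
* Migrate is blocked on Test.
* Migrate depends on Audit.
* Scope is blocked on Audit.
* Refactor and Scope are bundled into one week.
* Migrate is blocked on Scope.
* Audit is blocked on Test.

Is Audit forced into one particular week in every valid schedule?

No

Audit can be week 2 (e.g. Test in week 1; Migrate in week 4; Refactor in week 3; Audit in week 2; Scope in week 3) or week 3 (e.g. Refactor in week 4, Test in week 1, Migrate in week 5, Scope in week 4, Audit in week 3).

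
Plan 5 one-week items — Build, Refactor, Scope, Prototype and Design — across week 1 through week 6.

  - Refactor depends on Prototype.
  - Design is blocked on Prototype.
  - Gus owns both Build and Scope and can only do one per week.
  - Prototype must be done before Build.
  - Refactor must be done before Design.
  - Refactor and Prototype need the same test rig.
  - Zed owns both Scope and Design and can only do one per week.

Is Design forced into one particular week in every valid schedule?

No

Design can be week 3 (e.g. Build=week 2, Scope=week 1, Design=week 3, Prototype=week 1, Refactor=week 2) or week 4 (e.g. Build in week 2, Refactor in week 2, Design in week 4, Scope in week 1, Prototype in week 1).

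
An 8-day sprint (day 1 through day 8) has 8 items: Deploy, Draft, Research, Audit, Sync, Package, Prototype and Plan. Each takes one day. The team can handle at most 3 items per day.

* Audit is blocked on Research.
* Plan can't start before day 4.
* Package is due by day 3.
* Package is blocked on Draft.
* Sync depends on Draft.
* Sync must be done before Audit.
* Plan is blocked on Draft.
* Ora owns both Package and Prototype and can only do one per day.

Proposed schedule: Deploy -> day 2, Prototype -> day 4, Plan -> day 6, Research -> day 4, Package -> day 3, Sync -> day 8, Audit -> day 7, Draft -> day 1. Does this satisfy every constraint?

Package is blocked on Draft — holds.
The team can handle at most 3 items per day — holds.
Plan can't start before day 4 — holds.
Sync must be done before Audit — violated.
Plan is blocked on Draft — holds.
Ora owns both Package and Prototype and can only do one per day — holds.
Package is due by day 3 — holds.
Audit is blocked on Research — holds.
Sync depends on Draft — holds.

No — it violates: Sync must be done before Audit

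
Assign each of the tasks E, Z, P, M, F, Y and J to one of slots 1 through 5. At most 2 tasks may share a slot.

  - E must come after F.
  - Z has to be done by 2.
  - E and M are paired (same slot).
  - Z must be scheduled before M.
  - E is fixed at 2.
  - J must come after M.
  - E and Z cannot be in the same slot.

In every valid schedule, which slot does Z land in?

Z's window is 1–2.
E is fixed at 2, and Z can't share a slot with E.
So Z must be 1.

1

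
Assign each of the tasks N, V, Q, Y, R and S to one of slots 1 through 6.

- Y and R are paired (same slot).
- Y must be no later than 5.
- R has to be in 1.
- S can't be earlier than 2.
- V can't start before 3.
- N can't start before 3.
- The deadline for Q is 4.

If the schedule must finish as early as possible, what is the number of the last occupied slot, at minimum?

N can't be placed before 3, so the schedule must run through at least slot 3.
3 works (last occupied slot: 3): for example R -> 1; V -> 3; Q -> 1; N -> 3; S -> 2; Y -> 1.

3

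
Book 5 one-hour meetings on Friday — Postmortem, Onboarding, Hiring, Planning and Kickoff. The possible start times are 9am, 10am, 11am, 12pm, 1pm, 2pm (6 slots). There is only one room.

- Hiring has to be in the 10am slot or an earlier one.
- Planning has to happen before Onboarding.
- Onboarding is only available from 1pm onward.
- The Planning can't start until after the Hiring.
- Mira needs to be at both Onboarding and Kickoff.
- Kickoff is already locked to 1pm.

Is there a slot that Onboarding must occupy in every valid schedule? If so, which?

2pm

Onboarding's window is 1pm–2pm.
Kickoff is fixed at 1pm, and Onboarding can't share a slot with Kickoff.
So Onboarding must be 2pm.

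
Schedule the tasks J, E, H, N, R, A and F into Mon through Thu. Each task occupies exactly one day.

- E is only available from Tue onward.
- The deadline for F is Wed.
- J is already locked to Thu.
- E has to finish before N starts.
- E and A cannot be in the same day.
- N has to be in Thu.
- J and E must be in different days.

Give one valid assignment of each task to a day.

J -> Thu, H -> Mon, N -> Thu, E -> Tue, R -> Mon, A -> Mon, F -> Mon

Checking: E(Tue) before N(Thu); E(Tue) != A(Mon); J(Thu) != E(Tue); F=Mon in [Mon,Wed]; E=Tue in [Tue,Thu]; N=Thu in [Thu,Thu]; J=Thu in [Thu,Thu].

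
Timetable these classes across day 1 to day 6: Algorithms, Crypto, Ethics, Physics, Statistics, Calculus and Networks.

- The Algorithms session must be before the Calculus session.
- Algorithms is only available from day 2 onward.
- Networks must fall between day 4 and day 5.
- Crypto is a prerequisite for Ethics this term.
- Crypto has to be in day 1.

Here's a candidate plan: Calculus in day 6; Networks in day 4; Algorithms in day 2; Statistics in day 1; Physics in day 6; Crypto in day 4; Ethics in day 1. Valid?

No. Crypto is a prerequisite for Ethics this term is not satisfied.

Crypto has to be in day 1 — violated.
Algorithms is only available from day 2 onward — holds.
The Algorithms session must be before the Calculus session — holds.
Crypto is a prerequisite for Ethics this term — violated.
Networks must fall between day 4 and day 5 — holds.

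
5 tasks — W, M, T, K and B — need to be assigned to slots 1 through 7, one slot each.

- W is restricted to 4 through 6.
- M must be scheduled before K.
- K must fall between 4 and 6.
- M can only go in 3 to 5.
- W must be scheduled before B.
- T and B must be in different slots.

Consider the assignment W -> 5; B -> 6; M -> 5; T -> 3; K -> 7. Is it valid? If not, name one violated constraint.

W must be scheduled before B — holds.
K must fall between 4 and 6 — violated.
W is restricted to 4 through 6 — holds.
M must be scheduled before K — holds.
T and B must be in different slots — holds.
M can only go in 3 to 5 — holds.

No. K must fall between 4 and 6 is not satisfied.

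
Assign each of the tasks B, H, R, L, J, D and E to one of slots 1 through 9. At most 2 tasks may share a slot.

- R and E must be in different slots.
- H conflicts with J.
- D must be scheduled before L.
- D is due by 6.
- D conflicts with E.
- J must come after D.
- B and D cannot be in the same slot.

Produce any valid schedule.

E in 4, H in 1, J in 2, L in 2, B in 3, D in 1, R in 3

Checking: D(1) before J(2); D(1) before L(2); D(1) != E(4); B(3) != D(1); H(1) != J(2); R(3) != E(4); D=1 in [1,6]; max 2 per slot (cap 2).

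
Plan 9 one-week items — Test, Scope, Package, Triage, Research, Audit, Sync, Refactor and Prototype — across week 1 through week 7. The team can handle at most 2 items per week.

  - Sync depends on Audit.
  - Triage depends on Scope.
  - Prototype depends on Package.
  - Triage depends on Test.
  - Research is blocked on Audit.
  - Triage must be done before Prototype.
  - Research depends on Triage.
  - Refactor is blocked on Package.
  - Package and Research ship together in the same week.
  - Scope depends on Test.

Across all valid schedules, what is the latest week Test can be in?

week 3

Downstream work caps Test at week 3.
Test at week 3 is achievable: Research=week 6, Scope=week 4, Audit=week 1, Package=week 6, Triage=week 5, Refactor=week 7, Test=week 3, Prototype=week 7, Sync=week 2.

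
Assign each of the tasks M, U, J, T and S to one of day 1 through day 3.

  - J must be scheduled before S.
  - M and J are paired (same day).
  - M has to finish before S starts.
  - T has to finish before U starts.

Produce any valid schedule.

S in day 2, T in day 1, J in day 1, U in day 2, M in day 1

Checking: M(day 1) before S(day 2); T(day 1) before U(day 2); J(day 1) before S(day 2); M = J = day 1.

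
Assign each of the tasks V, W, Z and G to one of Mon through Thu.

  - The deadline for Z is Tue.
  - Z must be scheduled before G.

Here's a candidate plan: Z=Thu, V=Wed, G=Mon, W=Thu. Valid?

Invalid. Z must be scheduled before G.

Z must be scheduled before G — violated.
The deadline for Z is Tue — violated.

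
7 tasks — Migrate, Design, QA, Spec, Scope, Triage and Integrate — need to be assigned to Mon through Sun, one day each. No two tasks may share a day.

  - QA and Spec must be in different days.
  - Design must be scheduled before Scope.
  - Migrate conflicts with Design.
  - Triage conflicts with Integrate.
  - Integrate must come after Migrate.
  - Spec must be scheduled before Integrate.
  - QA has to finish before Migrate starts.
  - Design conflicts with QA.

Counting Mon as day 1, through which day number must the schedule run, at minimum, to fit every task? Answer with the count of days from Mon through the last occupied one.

7 days

The precedence chain requires at least 3 distinct days.
With at most 1 per day and 7 tasks, at least 7 days are needed.
7 works (last occupied day: Sun): for example Design in Fri, Triage in Sun, Integrate in Thu, Scope in Sat, Spec in Wed, Migrate in Tue, QA in Mon.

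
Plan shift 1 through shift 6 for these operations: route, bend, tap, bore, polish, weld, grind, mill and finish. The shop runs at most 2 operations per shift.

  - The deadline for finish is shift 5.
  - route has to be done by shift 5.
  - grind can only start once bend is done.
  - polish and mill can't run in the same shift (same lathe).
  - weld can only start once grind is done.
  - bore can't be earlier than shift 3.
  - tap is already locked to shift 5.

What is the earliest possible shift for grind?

Precedence pushes grind to at least shift 2; downstream work caps grind at shift 5.
grind at shift 2 is achievable: grind=shift 2, tap=shift 5, weld=shift 3, polish=shift 4, mill=shift 5, route=shift 1, finish=shift 2, bore=shift 3, bend=shift 1.

shift 2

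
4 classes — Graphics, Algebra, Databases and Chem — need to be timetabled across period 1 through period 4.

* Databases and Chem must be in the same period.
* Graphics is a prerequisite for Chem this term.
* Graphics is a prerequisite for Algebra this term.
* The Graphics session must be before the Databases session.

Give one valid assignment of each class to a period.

Databases -> period 2; Graphics -> period 1; Chem -> period 2; Algebra -> period 2

Checking: Graphics(period 1) before Chem(period 2); Graphics(period 1) before Algebra(period 2); Graphics(period 1) before Databases(period 2); Databases = Chem = period 2.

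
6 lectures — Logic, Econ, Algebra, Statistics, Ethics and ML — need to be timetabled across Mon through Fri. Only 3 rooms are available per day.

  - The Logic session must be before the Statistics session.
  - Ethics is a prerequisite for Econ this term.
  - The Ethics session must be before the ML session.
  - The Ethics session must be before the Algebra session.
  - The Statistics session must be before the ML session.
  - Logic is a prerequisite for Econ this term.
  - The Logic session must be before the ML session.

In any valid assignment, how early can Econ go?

Precedence pushes Econ to at least Tue.
Econ at Tue is achievable: Logic -> Mon, Ethics -> Mon, Statistics -> Tue, ML -> Wed, Econ -> Tue, Algebra -> Tue.

Tue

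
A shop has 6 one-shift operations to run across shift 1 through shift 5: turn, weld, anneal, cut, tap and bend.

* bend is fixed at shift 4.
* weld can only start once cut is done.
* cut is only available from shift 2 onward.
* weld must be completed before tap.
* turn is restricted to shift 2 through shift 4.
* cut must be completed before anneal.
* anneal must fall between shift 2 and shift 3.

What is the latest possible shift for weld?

shift 4

Precedence pushes weld to at least shift 3; downstream work caps weld at shift 4.
weld at shift 4 is achievable: cut -> shift 2, anneal -> shift 3, turn -> shift 2, weld -> shift 4, bend -> shift 4, tap -> shift 5.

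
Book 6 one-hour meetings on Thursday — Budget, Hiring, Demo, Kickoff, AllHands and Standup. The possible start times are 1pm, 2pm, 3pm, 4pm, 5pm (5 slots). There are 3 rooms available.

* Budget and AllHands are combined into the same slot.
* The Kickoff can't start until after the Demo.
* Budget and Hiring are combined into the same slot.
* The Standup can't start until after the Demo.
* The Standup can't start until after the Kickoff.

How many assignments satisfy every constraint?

Splitting on Budget: it can be 1pm (4), 2pm (4), 3pm (4), 4pm (4), 5pm (4). Listing each branch's schedules as (Hiring, Demo, Kickoff, AllHands, Standup):
Budget=1pm: (1pm,2pm,3pm,1pm,4pm) (1pm,2pm,3pm,1pm,5pm) (1pm,2pm,4pm,1pm,5pm) (1pm,3pm,4pm,1pm,5pm) — 4.
Budget=2pm: (2pm,1pm,3pm,2pm,4pm) (2pm,1pm,3pm,2pm,5pm) (2pm,1pm,4pm,2pm,5pm) (2pm,3pm,4pm,2pm,5pm) — 4.
Budget=3pm: (3pm,1pm,2pm,3pm,4pm) (3pm,1pm,2pm,3pm,5pm) (3pm,1pm,4pm,3pm,5pm) (3pm,2pm,4pm,3pm,5pm) — 4.
Budget=4pm: (4pm,1pm,2pm,4pm,3pm) (4pm,1pm,2pm,4pm,5pm) (4pm,1pm,3pm,4pm,5pm) (4pm,2pm,3pm,4pm,5pm) — 4.
Budget=5pm: (5pm,1pm,2pm,5pm,3pm) (5pm,1pm,2pm,5pm,4pm) (5pm,1pm,3pm,5pm,4pm) (5pm,2pm,3pm,5pm,4pm) — 4.
Summing: 4 + 4 + 4 + 4 + 4 = 20.

20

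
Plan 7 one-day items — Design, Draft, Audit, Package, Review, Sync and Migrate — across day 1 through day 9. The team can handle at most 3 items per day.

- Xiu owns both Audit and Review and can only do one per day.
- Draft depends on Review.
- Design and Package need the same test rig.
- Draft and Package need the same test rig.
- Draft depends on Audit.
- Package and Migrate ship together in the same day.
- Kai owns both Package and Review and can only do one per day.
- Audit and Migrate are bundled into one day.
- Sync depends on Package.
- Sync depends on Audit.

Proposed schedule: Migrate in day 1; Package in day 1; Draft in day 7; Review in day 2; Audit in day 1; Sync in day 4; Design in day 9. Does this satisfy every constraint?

Kai owns both Package and Review and can only do one per day — holds.
Sync depends on Audit — holds.
The team can handle at most 3 items per day — holds.
Xiu owns both Audit and Review and can only do one per day — holds.
Sync depends on Package — holds.
Draft and Package need the same test rig — holds.
Draft depends on Review — holds.
Audit and Migrate are bundled into one day — holds.
Draft depends on Audit — holds.
Package and Migrate ship together in the same day — holds.
Design and Package need the same test rig — holds.

Yes, all constraints hold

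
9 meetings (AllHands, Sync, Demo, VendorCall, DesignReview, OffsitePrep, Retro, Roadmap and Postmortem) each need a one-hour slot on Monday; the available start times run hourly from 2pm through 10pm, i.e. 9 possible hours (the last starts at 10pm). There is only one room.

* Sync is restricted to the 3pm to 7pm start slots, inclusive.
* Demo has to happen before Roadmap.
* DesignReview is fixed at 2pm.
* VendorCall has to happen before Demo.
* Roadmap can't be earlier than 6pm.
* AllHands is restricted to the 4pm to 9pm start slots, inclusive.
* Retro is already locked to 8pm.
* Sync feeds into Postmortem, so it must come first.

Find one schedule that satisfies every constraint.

Postmortem in 9pm; Retro in 8pm; OffsitePrep in 10pm; DesignReview in 2pm; Sync in 3pm; AllHands in 7pm; Roadmap in 6pm; Demo in 5pm; VendorCall in 4pm

Checking: Sync(3pm) before Postmortem(9pm); Demo(5pm) before Roadmap(6pm); VendorCall(4pm) before Demo(5pm); DesignReview=2pm in [2pm,2pm]; Sync=3pm in [3pm,7pm]; Roadmap=6pm in [6pm,10pm]; AllHands=7pm in [4pm,9pm]; Retro=8pm in [8pm,8pm]; max 1 per hour (cap 1).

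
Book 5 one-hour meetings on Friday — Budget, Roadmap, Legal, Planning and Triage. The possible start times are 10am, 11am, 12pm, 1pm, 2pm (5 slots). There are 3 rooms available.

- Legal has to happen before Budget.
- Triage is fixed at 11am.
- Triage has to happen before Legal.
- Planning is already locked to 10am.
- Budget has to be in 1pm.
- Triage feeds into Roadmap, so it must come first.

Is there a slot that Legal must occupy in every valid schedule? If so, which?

12pm

Triage is fixed at 11am and must come before Legal, so Legal is at least 12pm.
Budget is fixed at 1pm and must come after Legal, so Legal is at most 12pm.
So Legal must be 12pm.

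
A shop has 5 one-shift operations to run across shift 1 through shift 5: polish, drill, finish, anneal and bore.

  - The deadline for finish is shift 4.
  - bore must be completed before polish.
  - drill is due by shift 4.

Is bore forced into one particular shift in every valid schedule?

bore can be shift 1 (e.g. anneal=shift 1; polish=shift 2; finish=shift 1; drill=shift 1; bore=shift 1) or shift 2 (e.g. drill=shift 1; anneal=shift 1; bore=shift 2; polish=shift 3; finish=shift 1).

No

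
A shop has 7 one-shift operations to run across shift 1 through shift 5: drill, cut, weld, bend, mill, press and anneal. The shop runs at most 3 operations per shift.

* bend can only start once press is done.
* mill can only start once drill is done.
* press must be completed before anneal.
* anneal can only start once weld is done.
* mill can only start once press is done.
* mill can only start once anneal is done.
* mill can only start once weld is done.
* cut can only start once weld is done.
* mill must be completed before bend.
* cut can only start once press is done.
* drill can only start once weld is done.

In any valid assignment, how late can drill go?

Precedence pushes drill to at least shift 2; downstream work caps drill at shift 3.
drill at shift 3 is achievable: cut=shift 2, drill=shift 3, press=shift 1, weld=shift 1, mill=shift 4, anneal=shift 2, bend=shift 5.

shift 3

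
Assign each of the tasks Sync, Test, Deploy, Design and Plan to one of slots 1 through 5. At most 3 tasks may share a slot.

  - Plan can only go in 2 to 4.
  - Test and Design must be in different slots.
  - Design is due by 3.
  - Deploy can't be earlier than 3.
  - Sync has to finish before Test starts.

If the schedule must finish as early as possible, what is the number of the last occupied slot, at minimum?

The precedence chain requires at least 2 distinct slots.
With at most 3 per slot and 5 tasks, at least 2 slots are needed.
Deploy can't be placed before 3, so the schedule must run through at least slot 3.
3 works (last occupied slot: 3): for example Sync=1, Deploy=3, Plan=2, Design=1, Test=2.

3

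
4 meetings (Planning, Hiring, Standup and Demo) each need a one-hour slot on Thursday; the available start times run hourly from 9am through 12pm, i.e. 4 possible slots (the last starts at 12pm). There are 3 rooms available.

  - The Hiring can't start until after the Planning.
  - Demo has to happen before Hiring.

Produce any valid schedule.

Planning -> 9am; Standup -> 9am; Demo -> 9am; Hiring -> 10am

Checking: Planning(9am) before Hiring(10am); Demo(9am) before Hiring(10am); max 3 per slot (cap 3).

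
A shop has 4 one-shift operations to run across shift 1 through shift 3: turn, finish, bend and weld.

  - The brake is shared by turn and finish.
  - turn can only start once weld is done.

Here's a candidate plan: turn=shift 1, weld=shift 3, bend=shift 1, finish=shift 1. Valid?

turn can only start once weld is done — violated.
The brake is shared by turn and finish — violated.

No — it violates: turn can only start once weld is done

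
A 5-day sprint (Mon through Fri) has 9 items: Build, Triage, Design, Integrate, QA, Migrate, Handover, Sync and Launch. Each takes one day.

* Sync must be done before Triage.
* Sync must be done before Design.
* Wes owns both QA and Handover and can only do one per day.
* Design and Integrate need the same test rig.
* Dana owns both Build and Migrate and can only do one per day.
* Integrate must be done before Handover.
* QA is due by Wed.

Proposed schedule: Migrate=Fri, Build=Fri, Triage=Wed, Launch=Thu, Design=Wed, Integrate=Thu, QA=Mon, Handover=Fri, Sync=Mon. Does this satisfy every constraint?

No. Dana owns both Build and Migrate and can only do one per day is not satisfied.

Sync must be done before Triage — holds.
Sync must be done before Design — holds.
Integrate must be done before Handover — holds.
QA is due by Wed — holds.
Wes owns both QA and Handover and can only do one per day — holds.
Design and Integrate need the same test rig — holds.
Dana owns both Build and Migrate and can only do one per day — violated.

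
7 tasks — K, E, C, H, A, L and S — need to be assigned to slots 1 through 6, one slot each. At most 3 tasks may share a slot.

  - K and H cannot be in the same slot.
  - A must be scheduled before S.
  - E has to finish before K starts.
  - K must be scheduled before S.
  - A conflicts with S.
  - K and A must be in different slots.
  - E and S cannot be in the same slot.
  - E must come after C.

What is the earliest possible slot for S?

4

Precedence pushes S to at least 4.
S at 4 is achievable: K -> 3; S -> 4; H -> 1; C -> 1; L -> 2; A -> 1; E -> 2.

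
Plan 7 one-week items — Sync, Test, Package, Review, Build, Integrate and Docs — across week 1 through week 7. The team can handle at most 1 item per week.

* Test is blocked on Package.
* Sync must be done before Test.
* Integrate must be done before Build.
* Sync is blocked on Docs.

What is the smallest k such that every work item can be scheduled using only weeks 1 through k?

The precedence chain requires at least 3 distinct weeks.
With at most 1 per week and 7 work items, at least 7 weeks are needed.
7 works (last occupied week: week 7): for example Docs=week 1, Review=week 7, Package=week 3, Build=week 6, Test=week 4, Integrate=week 5, Sync=week 2.

7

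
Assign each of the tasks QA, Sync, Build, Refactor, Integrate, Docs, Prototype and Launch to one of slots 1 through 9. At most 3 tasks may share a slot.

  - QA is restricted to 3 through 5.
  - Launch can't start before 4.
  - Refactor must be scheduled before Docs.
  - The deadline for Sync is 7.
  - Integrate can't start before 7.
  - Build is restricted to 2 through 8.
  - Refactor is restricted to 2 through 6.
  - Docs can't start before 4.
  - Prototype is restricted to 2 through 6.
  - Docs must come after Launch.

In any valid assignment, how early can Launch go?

Launch is available from 4; downstream work caps Launch at 8.
Launch at 4 is achievable: Build in 2, Refactor in 2, QA in 3, Docs in 5, Prototype in 2, Integrate in 7, Launch in 4, Sync in 1.

4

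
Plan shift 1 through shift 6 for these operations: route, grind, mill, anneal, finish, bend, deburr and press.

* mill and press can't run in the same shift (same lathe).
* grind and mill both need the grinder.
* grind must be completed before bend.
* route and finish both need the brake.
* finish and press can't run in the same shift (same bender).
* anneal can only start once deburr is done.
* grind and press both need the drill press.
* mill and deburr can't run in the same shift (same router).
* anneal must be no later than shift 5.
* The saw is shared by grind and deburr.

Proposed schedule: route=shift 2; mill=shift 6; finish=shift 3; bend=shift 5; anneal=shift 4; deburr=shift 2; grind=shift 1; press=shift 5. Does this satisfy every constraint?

Yes

finish and press can't run in the same shift (same bender) — holds.
route and finish both need the brake — holds.
grind must be completed before bend — holds.
grind and press both need the drill press — holds.
anneal must be no later than shift 5 — holds.
anneal can only start once deburr is done — holds.
mill and press can't run in the same shift (same lathe) — holds.
mill and deburr can't run in the same shift (same router) — holds.
grind and mill both need the grinder — holds.
The saw is shared by grind and deburr — holds.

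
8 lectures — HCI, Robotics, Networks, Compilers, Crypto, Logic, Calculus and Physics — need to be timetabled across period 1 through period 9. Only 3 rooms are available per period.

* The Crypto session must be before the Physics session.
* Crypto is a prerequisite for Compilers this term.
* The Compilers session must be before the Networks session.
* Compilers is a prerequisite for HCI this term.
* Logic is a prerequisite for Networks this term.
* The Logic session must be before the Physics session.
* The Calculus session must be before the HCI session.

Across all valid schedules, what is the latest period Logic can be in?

Downstream work caps Logic at period 8.
Logic at period 8 is achievable: Networks=period 9; Robotics=period 1; Physics=period 9; Logic=period 8; Calculus=period 1; Crypto=period 1; HCI=period 3; Compilers=period 2.

period 8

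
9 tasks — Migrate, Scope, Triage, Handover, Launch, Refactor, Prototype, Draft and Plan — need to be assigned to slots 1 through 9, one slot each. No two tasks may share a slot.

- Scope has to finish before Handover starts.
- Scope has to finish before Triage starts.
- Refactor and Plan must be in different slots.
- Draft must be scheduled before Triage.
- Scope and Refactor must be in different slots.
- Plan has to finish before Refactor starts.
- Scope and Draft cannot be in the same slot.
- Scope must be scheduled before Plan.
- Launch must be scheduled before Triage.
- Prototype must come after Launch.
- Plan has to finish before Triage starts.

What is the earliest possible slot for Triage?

5

Precedence pushes Triage to at least 3.
Triage at 5 is achievable: Migrate in 9; Scope in 1; Draft in 4; Launch in 3; Refactor in 7; Plan in 2; Handover in 6; Triage in 5; Prototype in 8.
Nothing earlier works — the conflict and capacity constraints rule out every slot before 5.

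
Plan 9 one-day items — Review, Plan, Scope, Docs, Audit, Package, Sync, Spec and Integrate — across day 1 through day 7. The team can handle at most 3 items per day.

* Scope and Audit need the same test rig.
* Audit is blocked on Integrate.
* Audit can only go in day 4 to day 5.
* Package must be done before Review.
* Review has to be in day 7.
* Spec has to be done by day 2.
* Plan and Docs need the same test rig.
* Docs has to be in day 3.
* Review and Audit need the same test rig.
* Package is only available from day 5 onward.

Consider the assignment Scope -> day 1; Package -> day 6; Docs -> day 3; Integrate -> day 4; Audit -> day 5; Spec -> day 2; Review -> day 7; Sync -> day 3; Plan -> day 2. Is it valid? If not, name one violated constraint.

Yes, all constraints hold

Audit can only go in day 4 to day 5 — holds.
Audit is blocked on Integrate — holds.
Spec has to be done by day 2 — holds.
Plan and Docs need the same test rig — holds.
Package must be done before Review — holds.
Scope and Audit need the same test rig — holds.
Review and Audit need the same test rig — holds.
The team can handle at most 3 items per day — holds.
Review has to be in day 7 — holds.
Docs has to be in day 3 — holds.
Package is only available from day 5 onward — holds.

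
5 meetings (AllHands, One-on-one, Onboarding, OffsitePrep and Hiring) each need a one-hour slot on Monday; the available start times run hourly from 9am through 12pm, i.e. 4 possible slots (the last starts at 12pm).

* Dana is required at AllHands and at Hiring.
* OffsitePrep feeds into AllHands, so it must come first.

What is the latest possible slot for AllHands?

Precedence pushes AllHands to at least 10am.
AllHands at 12pm is achievable: Hiring -> 9am, OffsitePrep -> 9am, AllHands -> 12pm, One-on-one -> 9am, Onboarding -> 9am.

12pm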